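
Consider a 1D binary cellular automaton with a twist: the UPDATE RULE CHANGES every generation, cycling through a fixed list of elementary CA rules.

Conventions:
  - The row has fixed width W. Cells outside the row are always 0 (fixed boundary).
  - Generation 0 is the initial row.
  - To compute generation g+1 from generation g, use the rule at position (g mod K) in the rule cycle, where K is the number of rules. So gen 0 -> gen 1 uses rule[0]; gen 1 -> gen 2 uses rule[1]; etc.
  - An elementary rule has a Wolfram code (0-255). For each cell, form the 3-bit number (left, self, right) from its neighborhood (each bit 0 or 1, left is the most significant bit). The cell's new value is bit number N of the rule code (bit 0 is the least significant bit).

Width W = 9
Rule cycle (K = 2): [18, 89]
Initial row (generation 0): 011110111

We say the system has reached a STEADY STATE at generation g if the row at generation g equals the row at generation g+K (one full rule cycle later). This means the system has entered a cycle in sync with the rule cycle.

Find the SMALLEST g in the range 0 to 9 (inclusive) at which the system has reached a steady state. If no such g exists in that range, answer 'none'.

Answer: 1

Derivation:
Gen 0: 011110111
Gen 1 (rule 18): 100000000
Gen 2 (rule 89): 011111111
Gen 3 (rule 18): 100000000
Gen 4 (rule 89): 011111111
Gen 5 (rule 18): 100000000
Gen 6 (rule 89): 011111111
Gen 7 (rule 18): 100000000
Gen 8 (rule 89): 011111111
Gen 9 (rule 18): 100000000
Gen 10 (rule 89): 011111111
Gen 11 (rule 18): 100000000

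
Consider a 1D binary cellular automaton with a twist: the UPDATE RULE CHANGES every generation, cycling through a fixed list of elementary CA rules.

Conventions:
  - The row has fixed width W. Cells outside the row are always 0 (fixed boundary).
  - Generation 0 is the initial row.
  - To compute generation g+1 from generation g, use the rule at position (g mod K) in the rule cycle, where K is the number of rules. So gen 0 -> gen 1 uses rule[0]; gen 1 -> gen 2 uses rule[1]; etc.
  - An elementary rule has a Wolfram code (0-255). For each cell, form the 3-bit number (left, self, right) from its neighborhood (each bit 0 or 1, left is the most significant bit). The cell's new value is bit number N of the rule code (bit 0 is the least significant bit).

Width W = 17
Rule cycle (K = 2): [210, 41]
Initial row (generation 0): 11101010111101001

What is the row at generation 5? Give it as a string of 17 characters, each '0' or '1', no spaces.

Answer: 10100110000001010

Derivation:
Gen 0: 11101010111101001
Gen 1 (rule 210): 01100000011100110
Gen 2 (rule 41): 01001111010000100
Gen 3 (rule 210): 10110111001001010
Gen 4 (rule 41): 01101100000000100
Gen 5 (rule 210): 10100110000001010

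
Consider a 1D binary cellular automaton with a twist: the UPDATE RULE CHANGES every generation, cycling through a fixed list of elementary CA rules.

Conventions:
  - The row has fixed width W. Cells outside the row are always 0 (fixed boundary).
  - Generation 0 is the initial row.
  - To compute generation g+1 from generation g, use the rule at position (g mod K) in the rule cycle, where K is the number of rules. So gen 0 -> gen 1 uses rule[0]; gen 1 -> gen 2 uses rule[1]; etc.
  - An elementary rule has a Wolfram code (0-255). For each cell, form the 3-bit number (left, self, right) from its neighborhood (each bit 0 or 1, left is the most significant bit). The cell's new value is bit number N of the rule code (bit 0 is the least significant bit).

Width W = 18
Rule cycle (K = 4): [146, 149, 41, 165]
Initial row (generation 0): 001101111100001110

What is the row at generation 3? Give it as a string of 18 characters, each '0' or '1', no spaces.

Gen 0: 001101111100001110
Gen 1 (rule 146): 010000111010010101
Gen 2 (rule 149): 011110010011010101
Gen 3 (rule 41): 010000000010101010

Answer: 010000000010101010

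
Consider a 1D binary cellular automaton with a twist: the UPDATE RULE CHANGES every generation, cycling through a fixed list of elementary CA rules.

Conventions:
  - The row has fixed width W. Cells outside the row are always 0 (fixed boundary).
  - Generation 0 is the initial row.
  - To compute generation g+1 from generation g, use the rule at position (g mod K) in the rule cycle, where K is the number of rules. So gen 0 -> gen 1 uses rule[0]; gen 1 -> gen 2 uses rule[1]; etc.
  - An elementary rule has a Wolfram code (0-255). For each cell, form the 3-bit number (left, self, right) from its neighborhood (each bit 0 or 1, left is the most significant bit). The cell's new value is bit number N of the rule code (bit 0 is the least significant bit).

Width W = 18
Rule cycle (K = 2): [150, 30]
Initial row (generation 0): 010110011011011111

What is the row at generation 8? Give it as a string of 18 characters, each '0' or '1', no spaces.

Answer: 000001111100010110

Derivation:
Gen 0: 010110011011011111
Gen 1 (rule 150): 110001100000001110
Gen 2 (rule 30): 101011010000011001
Gen 3 (rule 150): 101000011000100111
Gen 4 (rule 30): 101100110101111100
Gen 5 (rule 150): 100011000100111010
Gen 6 (rule 30): 110110101111100011
Gen 7 (rule 150): 000000100111010100
Gen 8 (rule 30): 000001111100010110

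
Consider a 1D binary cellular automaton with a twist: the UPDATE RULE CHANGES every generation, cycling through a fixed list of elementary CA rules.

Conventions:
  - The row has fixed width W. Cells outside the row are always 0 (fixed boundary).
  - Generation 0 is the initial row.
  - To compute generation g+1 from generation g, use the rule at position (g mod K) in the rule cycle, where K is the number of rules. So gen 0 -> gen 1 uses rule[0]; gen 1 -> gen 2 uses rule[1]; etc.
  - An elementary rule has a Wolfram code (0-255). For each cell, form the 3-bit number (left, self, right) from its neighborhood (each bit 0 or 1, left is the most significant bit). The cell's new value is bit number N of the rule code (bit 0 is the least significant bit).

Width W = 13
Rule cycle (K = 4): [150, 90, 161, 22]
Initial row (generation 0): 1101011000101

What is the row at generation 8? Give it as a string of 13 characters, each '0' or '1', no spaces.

Answer: 1001001111110

Derivation:
Gen 0: 1101011000101
Gen 1 (rule 150): 0001000101101
Gen 2 (rule 90): 0010101001100
Gen 3 (rule 161): 1001010000001
Gen 4 (rule 22): 1111011000011
Gen 5 (rule 150): 0110000100100
Gen 6 (rule 90): 1111001011010
Gen 7 (rule 161): 0110000100100
Gen 8 (rule 22): 1001001111110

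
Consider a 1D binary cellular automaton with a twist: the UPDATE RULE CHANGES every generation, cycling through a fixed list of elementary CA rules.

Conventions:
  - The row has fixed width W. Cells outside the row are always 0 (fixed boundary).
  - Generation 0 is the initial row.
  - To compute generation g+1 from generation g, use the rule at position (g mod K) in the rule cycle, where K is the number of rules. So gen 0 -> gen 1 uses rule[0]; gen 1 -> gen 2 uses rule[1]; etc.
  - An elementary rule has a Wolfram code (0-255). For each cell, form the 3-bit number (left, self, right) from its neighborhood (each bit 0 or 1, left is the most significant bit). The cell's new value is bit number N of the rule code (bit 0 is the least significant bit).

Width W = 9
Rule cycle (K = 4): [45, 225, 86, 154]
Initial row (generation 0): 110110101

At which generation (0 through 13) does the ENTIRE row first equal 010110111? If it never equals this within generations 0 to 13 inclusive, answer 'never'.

Answer: 2

Derivation:
Gen 0: 110110101
Gen 1 (rule 45): 101101111
Gen 2 (rule 225): 010110111
Gen 3 (rule 86): 110010001
Gen 4 (rule 154): 101101010
Gen 5 (rule 45): 111011110
Gen 6 (rule 225): 011101110
Gen 7 (rule 86): 100100011
Gen 8 (rule 154): 011010110
Gen 9 (rule 45): 010111100
Gen 10 (rule 225): 001011101
Gen 11 (rule 86): 011000101
Gen 12 (rule 154): 110101000
Gen 13 (rule 45): 101111011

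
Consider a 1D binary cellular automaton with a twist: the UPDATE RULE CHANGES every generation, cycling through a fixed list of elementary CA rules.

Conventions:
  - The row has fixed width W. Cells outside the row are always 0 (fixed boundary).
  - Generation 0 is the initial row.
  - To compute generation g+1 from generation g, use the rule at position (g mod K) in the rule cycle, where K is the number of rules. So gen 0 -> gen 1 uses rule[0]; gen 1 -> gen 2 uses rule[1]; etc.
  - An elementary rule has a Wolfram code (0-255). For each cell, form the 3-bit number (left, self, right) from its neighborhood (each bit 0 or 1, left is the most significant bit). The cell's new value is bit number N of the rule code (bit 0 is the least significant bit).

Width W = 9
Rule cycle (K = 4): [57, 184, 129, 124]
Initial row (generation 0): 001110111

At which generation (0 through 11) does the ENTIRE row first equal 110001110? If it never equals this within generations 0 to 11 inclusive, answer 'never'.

Gen 0: 001110111
Gen 1 (rule 57): 101001100
Gen 2 (rule 184): 010101010
Gen 3 (rule 129): 000000000
Gen 4 (rule 124): 000000000
Gen 5 (rule 57): 111111111
Gen 6 (rule 184): 111111110
Gen 7 (rule 129): 011111100
Gen 8 (rule 124): 010000110
Gen 9 (rule 57): 001110101
Gen 10 (rule 184): 001101010
Gen 11 (rule 129): 100000000

Answer: never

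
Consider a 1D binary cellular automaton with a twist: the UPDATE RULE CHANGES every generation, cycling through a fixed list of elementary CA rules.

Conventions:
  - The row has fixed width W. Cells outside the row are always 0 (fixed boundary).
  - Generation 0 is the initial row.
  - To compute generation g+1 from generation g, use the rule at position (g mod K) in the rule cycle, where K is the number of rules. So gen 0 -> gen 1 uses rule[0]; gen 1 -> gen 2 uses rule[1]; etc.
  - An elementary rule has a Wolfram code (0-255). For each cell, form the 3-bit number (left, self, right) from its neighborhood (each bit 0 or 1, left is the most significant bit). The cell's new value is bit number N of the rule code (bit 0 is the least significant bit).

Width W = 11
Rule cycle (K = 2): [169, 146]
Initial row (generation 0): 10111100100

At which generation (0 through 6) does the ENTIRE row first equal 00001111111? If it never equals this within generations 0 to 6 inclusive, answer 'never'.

Answer: never

Derivation:
Gen 0: 10111100100
Gen 1 (rule 169): 01111000001
Gen 2 (rule 146): 10110100010
Gen 3 (rule 169): 01101001000
Gen 4 (rule 146): 10000110100
Gen 5 (rule 169): 00110101001
Gen 6 (rule 146): 01000000110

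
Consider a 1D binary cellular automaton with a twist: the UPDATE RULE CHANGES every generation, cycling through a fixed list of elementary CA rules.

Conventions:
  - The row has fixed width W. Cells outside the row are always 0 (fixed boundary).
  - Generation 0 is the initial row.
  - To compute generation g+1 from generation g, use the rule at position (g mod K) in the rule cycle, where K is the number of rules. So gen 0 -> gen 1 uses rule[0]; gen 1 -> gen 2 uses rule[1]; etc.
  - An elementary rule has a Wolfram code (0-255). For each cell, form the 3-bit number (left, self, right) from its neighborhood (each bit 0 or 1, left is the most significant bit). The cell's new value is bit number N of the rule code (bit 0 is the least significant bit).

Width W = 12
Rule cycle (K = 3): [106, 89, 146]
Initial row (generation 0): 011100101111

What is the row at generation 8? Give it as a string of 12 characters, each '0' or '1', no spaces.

Answer: 010011100111

Derivation:
Gen 0: 011100101111
Gen 1 (rule 106): 110101011001
Gen 2 (rule 89): 110000011100
Gen 3 (rule 146): 001000101010
Gen 4 (rule 106): 010001010100
Gen 5 (rule 89): 001100000011
Gen 6 (rule 146): 010010000100
Gen 7 (rule 106): 100100001000
Gen 8 (rule 89): 010011100111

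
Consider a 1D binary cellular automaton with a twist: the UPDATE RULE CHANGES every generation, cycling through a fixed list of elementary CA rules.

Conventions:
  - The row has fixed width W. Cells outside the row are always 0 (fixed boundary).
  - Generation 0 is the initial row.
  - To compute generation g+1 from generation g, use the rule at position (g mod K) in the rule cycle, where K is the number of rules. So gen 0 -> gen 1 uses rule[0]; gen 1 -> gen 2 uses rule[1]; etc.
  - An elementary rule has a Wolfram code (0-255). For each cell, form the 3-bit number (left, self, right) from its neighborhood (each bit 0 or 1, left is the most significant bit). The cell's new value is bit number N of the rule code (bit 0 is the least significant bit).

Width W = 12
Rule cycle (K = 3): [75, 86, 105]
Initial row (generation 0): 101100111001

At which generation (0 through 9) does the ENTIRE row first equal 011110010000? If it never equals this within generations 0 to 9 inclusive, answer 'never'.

Answer: never

Derivation:
Gen 0: 101100111001
Gen 1 (rule 75): 001101101010
Gen 2 (rule 86): 010100101011
Gen 3 (rule 105): 001000010111
Gen 4 (rule 75): 110011100101
Gen 5 (rule 86): 011100111101
Gen 6 (rule 105): 010100100110
Gen 7 (rule 75): 100001001110
Gen 8 (rule 86): 110011110011
Gen 9 (rule 105): 110010010011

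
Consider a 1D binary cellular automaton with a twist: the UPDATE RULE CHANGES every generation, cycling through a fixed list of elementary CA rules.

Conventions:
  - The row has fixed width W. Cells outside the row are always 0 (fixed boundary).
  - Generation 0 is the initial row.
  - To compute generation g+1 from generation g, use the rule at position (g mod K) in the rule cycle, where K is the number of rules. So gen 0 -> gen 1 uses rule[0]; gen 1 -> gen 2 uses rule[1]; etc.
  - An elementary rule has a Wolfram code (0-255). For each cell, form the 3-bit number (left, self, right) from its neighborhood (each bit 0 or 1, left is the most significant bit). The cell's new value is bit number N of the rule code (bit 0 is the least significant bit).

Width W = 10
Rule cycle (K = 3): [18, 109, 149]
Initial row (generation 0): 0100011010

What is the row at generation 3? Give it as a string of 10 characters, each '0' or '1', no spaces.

Answer: 0111000001

Derivation:
Gen 0: 0100011010
Gen 1 (rule 18): 1010100001
Gen 2 (rule 109): 1111101101
Gen 3 (rule 149): 0111000001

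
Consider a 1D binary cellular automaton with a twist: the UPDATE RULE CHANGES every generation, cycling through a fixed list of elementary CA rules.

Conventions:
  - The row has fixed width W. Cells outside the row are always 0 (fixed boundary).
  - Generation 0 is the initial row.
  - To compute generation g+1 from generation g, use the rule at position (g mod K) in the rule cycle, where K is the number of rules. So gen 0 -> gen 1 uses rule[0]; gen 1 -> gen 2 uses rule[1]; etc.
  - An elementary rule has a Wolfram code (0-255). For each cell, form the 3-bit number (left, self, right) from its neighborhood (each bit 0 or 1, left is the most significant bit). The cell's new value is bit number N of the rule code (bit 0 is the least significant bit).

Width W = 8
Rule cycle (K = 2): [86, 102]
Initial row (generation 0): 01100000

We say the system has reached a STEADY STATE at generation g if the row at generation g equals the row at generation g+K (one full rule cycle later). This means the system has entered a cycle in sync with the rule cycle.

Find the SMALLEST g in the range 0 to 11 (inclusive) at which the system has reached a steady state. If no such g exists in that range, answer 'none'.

Answer: none

Derivation:
Gen 0: 01100000
Gen 1 (rule 86): 10110000
Gen 2 (rule 102): 11010000
Gen 3 (rule 86): 01011000
Gen 4 (rule 102): 11101000
Gen 5 (rule 86): 00101100
Gen 6 (rule 102): 01110100
Gen 7 (rule 86): 10010110
Gen 8 (rule 102): 10111010
Gen 9 (rule 86): 10001011
Gen 10 (rule 102): 10011101
Gen 11 (rule 86): 11100101
Gen 12 (rule 102): 00101111
Gen 13 (rule 86): 01100001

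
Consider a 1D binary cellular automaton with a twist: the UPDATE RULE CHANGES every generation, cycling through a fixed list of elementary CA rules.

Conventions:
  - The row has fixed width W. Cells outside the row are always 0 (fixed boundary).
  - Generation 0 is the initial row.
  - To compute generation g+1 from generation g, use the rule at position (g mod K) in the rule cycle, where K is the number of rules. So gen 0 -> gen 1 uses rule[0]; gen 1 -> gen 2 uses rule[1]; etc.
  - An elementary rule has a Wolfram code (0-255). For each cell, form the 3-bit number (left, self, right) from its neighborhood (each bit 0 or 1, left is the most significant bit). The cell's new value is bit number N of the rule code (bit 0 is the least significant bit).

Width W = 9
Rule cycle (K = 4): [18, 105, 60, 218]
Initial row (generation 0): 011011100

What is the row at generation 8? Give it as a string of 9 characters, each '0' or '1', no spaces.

Answer: 010100101

Derivation:
Gen 0: 011011100
Gen 1 (rule 18): 100000010
Gen 2 (rule 105): 001111000
Gen 3 (rule 60): 001000100
Gen 4 (rule 218): 010101010
Gen 5 (rule 18): 100000001
Gen 6 (rule 105): 001111100
Gen 7 (rule 60): 001000010
Gen 8 (rule 218): 010100101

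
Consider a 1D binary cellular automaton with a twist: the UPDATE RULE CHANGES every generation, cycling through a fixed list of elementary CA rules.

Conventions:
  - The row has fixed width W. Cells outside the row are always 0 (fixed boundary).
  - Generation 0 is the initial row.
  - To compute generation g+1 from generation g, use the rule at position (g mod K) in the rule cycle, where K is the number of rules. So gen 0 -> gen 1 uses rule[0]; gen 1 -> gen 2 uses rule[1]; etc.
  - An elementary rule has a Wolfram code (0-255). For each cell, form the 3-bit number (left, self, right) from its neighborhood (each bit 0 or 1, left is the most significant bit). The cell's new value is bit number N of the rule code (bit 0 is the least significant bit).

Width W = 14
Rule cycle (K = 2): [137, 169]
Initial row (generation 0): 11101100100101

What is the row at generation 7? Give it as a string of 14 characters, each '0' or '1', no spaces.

Answer: 00110111100111

Derivation:
Gen 0: 11101100100101
Gen 1 (rule 137): 11001000000000
Gen 2 (rule 169): 10000011111111
Gen 3 (rule 137): 00111011111110
Gen 4 (rule 169): 10110111111100
Gen 5 (rule 137): 00100111111001
Gen 6 (rule 169): 10000111110000
Gen 7 (rule 137): 00110111100111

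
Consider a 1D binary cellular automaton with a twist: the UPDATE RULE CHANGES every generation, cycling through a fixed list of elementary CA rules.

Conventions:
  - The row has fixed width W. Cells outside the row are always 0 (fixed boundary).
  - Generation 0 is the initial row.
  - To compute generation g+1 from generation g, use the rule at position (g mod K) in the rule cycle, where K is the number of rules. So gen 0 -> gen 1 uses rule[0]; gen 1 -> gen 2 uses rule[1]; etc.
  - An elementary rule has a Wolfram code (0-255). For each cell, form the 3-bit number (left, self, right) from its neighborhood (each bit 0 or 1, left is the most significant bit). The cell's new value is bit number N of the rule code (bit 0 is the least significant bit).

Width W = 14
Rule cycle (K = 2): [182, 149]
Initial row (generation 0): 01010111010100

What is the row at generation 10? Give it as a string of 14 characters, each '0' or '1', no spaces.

Gen 0: 01010111010100
Gen 1 (rule 182): 11111010111110
Gen 2 (rule 149): 01110010011101
Gen 3 (rule 182): 10101111101011
Gen 4 (rule 149): 10100111001000
Gen 5 (rule 182): 11111010111100
Gen 6 (rule 149): 01110010011011
Gen 7 (rule 182): 10101111100100
Gen 8 (rule 149): 10100111010111
Gen 9 (rule 182): 11111010111010
Gen 10 (rule 149): 01110010010011

Answer: 01110010010011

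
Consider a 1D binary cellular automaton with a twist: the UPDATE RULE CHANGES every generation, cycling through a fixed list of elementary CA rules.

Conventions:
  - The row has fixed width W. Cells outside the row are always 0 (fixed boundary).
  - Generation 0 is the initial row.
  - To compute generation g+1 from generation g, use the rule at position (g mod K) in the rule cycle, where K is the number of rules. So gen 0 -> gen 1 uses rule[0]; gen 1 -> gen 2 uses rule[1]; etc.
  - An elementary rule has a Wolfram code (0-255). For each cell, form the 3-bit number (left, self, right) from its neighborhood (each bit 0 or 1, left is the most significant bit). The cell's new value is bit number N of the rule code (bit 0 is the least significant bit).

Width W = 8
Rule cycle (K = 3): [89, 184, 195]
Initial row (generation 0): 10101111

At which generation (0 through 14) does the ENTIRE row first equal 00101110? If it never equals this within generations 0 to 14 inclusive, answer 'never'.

Gen 0: 10101111
Gen 1 (rule 89): 00001001
Gen 2 (rule 184): 00000100
Gen 3 (rule 195): 11111001
Gen 4 (rule 89): 10001100
Gen 5 (rule 184): 01001010
Gen 6 (rule 195): 10010000
Gen 7 (rule 89): 01001111
Gen 8 (rule 184): 00101110
Gen 9 (rule 195): 11000110
Gen 10 (rule 89): 11110111
Gen 11 (rule 184): 11101110
Gen 12 (rule 195): 01100110
Gen 13 (rule 89): 01110111
Gen 14 (rule 184): 01101110

Answer: 8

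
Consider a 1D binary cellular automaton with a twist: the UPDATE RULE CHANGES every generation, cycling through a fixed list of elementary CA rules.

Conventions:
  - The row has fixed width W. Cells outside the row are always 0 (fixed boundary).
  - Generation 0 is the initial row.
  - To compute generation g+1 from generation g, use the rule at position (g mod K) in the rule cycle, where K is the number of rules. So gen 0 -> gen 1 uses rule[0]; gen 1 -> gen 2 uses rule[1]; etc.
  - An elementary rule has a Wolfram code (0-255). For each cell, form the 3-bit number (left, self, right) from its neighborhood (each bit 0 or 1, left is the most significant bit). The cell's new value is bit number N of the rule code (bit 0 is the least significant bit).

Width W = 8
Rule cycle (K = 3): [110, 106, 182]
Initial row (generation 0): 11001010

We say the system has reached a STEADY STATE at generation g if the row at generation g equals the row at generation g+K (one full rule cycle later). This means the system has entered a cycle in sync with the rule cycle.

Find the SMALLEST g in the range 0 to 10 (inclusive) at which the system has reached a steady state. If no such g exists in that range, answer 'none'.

Gen 0: 11001010
Gen 1 (rule 110): 11011110
Gen 2 (rule 106): 11110010
Gen 3 (rule 182): 01101111
Gen 4 (rule 110): 11111001
Gen 5 (rule 106): 10001010
Gen 6 (rule 182): 11011111
Gen 7 (rule 110): 11110001
Gen 8 (rule 106): 10010010
Gen 9 (rule 182): 11111111
Gen 10 (rule 110): 10000001
Gen 11 (rule 106): 00000010
Gen 12 (rule 182): 00000111
Gen 13 (rule 110): 00001101

Answer: none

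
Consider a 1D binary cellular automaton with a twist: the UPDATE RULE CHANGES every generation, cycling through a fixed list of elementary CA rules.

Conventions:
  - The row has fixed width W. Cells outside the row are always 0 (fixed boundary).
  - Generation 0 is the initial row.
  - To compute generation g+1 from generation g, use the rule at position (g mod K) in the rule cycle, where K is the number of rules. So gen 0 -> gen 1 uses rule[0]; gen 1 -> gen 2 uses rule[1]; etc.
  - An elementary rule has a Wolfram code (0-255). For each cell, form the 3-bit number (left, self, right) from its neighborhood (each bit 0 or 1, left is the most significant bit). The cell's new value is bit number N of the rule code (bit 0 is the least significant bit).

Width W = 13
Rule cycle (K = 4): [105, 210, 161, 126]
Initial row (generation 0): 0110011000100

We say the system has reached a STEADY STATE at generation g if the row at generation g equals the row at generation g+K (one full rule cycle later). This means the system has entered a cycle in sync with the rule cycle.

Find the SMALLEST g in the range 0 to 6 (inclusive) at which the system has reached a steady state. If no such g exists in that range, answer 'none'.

Answer: none

Derivation:
Gen 0: 0110011000100
Gen 1 (rule 105): 0110011010001
Gen 2 (rule 210): 1011101001010
Gen 3 (rule 161): 0101010000100
Gen 4 (rule 126): 1111111001110
Gen 5 (rule 105): 1000001001010
Gen 6 (rule 210): 0100010110001
Gen 7 (rule 161): 0001001000100
Gen 8 (rule 126): 0011111101110
Gen 9 (rule 105): 1010000111010
Gen 10 (rule 210): 0001001011001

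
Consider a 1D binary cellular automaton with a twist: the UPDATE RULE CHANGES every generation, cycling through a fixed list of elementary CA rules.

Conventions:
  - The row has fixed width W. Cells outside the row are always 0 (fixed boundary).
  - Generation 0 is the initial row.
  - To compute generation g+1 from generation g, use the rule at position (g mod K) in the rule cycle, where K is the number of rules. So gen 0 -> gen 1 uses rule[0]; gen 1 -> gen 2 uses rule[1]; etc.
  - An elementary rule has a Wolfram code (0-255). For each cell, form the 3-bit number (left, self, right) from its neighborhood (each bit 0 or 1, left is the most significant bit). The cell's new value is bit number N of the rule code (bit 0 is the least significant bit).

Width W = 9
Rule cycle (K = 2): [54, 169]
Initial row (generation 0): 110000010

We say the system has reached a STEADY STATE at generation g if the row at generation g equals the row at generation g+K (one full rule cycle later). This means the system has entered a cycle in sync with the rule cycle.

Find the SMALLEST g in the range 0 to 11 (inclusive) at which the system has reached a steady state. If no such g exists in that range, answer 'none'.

Gen 0: 110000010
Gen 1 (rule 54): 001000111
Gen 2 (rule 169): 100010110
Gen 3 (rule 54): 110111001
Gen 4 (rule 169): 101110000
Gen 5 (rule 54): 110001000
Gen 6 (rule 169): 100100011
Gen 7 (rule 54): 111110100
Gen 8 (rule 169): 111101001
Gen 9 (rule 54): 000011111
Gen 10 (rule 169): 111011110
Gen 11 (rule 54): 000100001
Gen 12 (rule 169): 110001100
Gen 13 (rule 54): 001010010

Answer: none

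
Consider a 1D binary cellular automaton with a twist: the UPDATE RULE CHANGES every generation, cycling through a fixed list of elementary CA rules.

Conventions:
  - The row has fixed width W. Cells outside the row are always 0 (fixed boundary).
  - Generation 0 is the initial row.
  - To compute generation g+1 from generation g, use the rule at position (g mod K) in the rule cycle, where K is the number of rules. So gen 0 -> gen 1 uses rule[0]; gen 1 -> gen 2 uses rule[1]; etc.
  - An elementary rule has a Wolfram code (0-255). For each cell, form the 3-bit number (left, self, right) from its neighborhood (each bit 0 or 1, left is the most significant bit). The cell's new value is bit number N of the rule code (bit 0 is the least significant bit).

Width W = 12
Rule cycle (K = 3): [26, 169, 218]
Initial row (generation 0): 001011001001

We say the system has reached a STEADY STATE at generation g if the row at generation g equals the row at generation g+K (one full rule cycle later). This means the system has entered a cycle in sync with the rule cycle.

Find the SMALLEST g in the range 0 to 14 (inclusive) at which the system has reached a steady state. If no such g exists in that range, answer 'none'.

Gen 0: 001011001001
Gen 1 (rule 26): 010010110110
Gen 2 (rule 169): 000001101100
Gen 3 (rule 218): 000011101110
Gen 4 (rule 26): 000110001001
Gen 5 (rule 169): 110100100000
Gen 6 (rule 218): 110011010000
Gen 7 (rule 26): 101110001000
Gen 8 (rule 169): 011100100011
Gen 9 (rule 218): 111111010111
Gen 10 (rule 26): 100000000100
Gen 11 (rule 169): 001111110001
Gen 12 (rule 218): 011111111010
Gen 13 (rule 26): 110000000001
Gen 14 (rule 169): 100111111100
Gen 15 (rule 218): 011111111110
Gen 16 (rule 26): 110000000001
Gen 17 (rule 169): 100111111100

Answer: 13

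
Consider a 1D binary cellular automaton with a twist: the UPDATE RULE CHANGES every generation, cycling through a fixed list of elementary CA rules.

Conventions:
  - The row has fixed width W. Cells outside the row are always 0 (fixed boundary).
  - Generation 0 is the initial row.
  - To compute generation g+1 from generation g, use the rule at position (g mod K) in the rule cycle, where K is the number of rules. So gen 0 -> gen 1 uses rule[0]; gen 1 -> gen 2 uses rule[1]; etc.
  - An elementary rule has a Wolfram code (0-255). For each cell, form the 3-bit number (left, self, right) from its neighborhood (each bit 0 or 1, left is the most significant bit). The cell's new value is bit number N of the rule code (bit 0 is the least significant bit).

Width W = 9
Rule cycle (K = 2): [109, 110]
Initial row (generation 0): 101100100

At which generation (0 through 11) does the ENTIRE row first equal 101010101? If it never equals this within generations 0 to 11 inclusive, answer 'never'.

Gen 0: 101100100
Gen 1 (rule 109): 111100101
Gen 2 (rule 110): 100101111
Gen 3 (rule 109): 100111001
Gen 4 (rule 110): 101101011
Gen 5 (rule 109): 111111111
Gen 6 (rule 110): 100000001
Gen 7 (rule 109): 101111101
Gen 8 (rule 110): 111000111
Gen 9 (rule 109): 101010101
Gen 10 (rule 110): 111111111
Gen 11 (rule 109): 100000001

Answer: 9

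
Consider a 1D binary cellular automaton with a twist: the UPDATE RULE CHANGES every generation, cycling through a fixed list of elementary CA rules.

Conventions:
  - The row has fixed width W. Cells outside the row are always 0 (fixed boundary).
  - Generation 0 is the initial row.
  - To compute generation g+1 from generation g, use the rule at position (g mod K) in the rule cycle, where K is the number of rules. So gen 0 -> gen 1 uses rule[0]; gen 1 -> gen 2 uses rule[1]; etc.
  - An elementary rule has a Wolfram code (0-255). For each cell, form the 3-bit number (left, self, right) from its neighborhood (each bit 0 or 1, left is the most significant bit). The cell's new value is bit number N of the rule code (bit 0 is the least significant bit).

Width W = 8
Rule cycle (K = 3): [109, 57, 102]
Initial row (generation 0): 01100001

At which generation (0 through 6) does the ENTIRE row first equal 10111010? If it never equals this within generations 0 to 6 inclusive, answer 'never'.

Answer: 4

Derivation:
Gen 0: 01100001
Gen 1 (rule 109): 01101101
Gen 2 (rule 57): 01011010
Gen 3 (rule 102): 11101110
Gen 4 (rule 109): 10111010
Gen 5 (rule 57): 01100101
Gen 6 (rule 102): 10101111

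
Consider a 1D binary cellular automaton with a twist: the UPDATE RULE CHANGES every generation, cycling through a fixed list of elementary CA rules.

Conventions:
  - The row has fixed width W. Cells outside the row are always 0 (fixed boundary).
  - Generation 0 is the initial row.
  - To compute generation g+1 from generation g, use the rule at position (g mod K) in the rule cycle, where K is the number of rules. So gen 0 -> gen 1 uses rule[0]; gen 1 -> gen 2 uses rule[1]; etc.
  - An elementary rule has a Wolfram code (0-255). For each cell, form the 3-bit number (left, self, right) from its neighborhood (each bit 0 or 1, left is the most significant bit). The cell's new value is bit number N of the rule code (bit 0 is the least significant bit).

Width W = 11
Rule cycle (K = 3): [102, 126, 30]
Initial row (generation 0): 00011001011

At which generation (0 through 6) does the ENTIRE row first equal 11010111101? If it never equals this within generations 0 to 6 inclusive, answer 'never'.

Gen 0: 00011001011
Gen 1 (rule 102): 00101011101
Gen 2 (rule 126): 01111110111
Gen 3 (rule 30): 11000000100
Gen 4 (rule 102): 01000001100
Gen 5 (rule 126): 11100011110
Gen 6 (rule 30): 10010110001

Answer: never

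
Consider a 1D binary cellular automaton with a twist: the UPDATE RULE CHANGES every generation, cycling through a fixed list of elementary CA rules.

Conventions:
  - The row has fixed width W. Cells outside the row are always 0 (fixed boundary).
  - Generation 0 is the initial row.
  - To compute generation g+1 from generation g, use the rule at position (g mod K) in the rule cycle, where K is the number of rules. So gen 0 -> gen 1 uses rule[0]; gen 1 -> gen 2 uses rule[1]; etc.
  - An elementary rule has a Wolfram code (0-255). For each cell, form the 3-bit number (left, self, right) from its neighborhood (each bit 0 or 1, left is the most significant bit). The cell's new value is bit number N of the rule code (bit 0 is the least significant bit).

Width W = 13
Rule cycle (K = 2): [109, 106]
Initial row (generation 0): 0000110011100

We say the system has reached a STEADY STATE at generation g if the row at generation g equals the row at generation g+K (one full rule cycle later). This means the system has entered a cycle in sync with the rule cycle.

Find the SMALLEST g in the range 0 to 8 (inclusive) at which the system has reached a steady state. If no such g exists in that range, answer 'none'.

Gen 0: 0000110011100
Gen 1 (rule 109): 1110110010101
Gen 2 (rule 106): 1011110101010
Gen 3 (rule 109): 1110011111110
Gen 4 (rule 106): 1010110000010
Gen 5 (rule 109): 1111110111010
Gen 6 (rule 106): 1000011101100
Gen 7 (rule 109): 1011010111101
Gen 8 (rule 106): 0111101100110
Gen 9 (rule 109): 0100111100110
Gen 10 (rule 106): 1001100101110

Answer: none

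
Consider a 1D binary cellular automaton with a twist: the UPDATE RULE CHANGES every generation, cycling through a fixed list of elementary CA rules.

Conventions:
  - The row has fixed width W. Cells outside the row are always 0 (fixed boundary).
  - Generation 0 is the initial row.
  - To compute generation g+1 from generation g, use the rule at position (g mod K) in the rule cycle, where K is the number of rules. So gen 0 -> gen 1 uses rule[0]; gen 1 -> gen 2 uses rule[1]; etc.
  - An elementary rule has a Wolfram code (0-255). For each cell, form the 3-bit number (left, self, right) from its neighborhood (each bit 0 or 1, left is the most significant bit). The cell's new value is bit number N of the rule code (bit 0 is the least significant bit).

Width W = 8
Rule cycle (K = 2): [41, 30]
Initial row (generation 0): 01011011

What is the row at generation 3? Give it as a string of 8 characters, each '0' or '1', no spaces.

Gen 0: 01011011
Gen 1 (rule 41): 00110110
Gen 2 (rule 30): 01100101
Gen 3 (rule 41): 01000010

Answer: 01000010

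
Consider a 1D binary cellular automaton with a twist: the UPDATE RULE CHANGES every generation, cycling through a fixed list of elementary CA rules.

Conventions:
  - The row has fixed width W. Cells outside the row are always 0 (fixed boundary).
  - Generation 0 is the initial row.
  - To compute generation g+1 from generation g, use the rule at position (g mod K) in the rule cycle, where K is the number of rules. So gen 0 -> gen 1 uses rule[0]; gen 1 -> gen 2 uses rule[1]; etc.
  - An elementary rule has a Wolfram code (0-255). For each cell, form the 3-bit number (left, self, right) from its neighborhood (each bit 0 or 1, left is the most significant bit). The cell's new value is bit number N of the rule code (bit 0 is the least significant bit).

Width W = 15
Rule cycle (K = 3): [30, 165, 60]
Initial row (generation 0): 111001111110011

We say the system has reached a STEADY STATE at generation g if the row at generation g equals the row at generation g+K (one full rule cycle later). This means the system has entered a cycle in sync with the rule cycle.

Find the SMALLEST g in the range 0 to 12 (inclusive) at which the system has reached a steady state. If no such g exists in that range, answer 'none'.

Answer: none

Derivation:
Gen 0: 111001111110011
Gen 1 (rule 30): 100111000001110
Gen 2 (rule 165): 100010011100100
Gen 3 (rule 60): 110011010010110
Gen 4 (rule 30): 101110011110101
Gen 5 (rule 165): 110100001101111
Gen 6 (rule 60): 101110001011000
Gen 7 (rule 30): 101001011010100
Gen 8 (rule 165): 111001100111101
Gen 9 (rule 60): 100101010100011
Gen 10 (rule 30): 111101010110110
Gen 11 (rule 165): 011011111001000
Gen 12 (rule 60): 010110000101100
Gen 13 (rule 30): 110101001101010
Gen 14 (rule 165): 001111000011110
Gen 15 (rule 60): 001000100010001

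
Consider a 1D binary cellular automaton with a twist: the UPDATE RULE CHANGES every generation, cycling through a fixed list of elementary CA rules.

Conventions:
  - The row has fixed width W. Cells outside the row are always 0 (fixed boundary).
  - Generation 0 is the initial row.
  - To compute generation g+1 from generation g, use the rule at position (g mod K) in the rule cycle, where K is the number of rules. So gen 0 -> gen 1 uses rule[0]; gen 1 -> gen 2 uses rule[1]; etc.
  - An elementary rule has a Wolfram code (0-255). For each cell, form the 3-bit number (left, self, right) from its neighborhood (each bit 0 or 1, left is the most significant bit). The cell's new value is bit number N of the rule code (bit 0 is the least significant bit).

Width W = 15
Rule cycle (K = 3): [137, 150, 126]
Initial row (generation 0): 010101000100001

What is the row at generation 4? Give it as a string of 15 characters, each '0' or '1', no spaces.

Answer: 111101001111110

Derivation:
Gen 0: 010101000100001
Gen 1 (rule 137): 000000010001100
Gen 2 (rule 150): 000000111010010
Gen 3 (rule 126): 000001101111111
Gen 4 (rule 137): 111101001111110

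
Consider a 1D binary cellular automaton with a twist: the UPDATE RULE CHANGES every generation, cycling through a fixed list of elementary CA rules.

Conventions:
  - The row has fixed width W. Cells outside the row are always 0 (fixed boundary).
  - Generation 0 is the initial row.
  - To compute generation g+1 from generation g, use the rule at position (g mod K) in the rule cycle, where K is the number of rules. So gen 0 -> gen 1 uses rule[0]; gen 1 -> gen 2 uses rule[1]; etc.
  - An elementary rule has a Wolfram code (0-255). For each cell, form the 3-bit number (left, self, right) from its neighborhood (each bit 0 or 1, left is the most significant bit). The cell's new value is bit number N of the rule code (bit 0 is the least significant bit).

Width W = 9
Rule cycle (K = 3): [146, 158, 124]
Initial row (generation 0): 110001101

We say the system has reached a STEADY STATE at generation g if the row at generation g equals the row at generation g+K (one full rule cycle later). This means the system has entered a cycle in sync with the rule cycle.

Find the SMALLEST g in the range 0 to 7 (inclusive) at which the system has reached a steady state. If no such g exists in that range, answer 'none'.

Answer: none

Derivation:
Gen 0: 110001101
Gen 1 (rule 146): 001010000
Gen 2 (rule 158): 011011000
Gen 3 (rule 124): 011111100
Gen 4 (rule 146): 101111010
Gen 5 (rule 158): 101110011
Gen 6 (rule 124): 111011011
Gen 7 (rule 146): 010000000
Gen 8 (rule 158): 111000000
Gen 9 (rule 124): 101100000
Gen 10 (rule 146): 000010000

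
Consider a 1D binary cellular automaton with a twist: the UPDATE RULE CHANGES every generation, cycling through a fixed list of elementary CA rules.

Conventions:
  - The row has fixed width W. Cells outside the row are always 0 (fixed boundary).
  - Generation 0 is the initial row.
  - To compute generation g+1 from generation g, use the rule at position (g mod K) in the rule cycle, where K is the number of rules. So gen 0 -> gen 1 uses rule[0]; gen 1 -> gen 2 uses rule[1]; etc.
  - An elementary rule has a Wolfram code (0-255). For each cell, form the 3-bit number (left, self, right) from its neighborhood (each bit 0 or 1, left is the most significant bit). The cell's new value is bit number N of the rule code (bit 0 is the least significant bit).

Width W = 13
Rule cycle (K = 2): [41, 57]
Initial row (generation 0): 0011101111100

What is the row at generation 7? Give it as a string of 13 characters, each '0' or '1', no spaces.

Gen 0: 0011101111100
Gen 1 (rule 41): 1010011000001
Gen 2 (rule 57): 0101010111100
Gen 3 (rule 41): 0010101100001
Gen 4 (rule 57): 1001011011100
Gen 5 (rule 41): 0000110110001
Gen 6 (rule 57): 1110101101100
Gen 7 (rule 41): 1001011011001

Answer: 1001011011001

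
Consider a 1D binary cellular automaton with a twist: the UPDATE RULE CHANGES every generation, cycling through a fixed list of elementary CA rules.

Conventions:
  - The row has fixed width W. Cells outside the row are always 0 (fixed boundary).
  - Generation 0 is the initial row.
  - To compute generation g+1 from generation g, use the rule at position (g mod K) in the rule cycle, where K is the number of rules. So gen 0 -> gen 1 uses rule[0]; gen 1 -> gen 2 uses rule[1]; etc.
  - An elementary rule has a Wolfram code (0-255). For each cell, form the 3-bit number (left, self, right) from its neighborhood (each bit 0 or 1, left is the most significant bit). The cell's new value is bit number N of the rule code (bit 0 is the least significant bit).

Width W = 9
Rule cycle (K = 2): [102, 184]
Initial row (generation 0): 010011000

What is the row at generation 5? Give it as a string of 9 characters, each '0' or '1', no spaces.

Answer: 000001110

Derivation:
Gen 0: 010011000
Gen 1 (rule 102): 110101000
Gen 2 (rule 184): 101010100
Gen 3 (rule 102): 111111100
Gen 4 (rule 184): 111111010
Gen 5 (rule 102): 000001110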